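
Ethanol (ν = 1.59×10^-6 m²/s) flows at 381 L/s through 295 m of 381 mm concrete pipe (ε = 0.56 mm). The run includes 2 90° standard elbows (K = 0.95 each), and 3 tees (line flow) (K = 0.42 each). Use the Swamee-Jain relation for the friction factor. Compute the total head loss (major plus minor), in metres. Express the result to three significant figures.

V = 4Q/(πD²) = 3.342 m/s; V²/2g = 0.5692 m
Re = 8.01×10^5, ε/D = 0.00147 → f = 0.02199 (Swamee-Jain)
Major: h_f = f(L/D)·V²/2g = 0.02199·774.3·0.5692 = 9.693 m
Minor: ΣK = 3.16; h_m = ΣK·V²/2g = 1.799 m
Total H_L = 9.693 + 1.799 = 11.49 m

H_L ≈ 11.5 m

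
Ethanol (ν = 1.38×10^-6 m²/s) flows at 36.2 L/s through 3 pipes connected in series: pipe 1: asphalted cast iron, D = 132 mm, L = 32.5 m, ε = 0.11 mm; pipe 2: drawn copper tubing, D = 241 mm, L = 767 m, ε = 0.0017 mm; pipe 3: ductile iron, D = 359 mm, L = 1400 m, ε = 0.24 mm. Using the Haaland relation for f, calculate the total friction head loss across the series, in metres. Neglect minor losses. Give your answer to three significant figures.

Pipe 1: V = 2.645 m/s, Re = 2.53×10^5, ε/D = 8.33×10^-4, f = 0.01995, h_1 = f(L/D)V²/2g = 1.752 m
Pipe 2: V = 0.7936 m/s, Re = 1.39×10^5, ε/D = 7.05×10^-6, f = 0.01670, h_2 = f(L/D)V²/2g = 1.706 m
Pipe 3: V = 0.3576 m/s, Re = 9.30×10^4, ε/D = 6.69×10^-4, f = 0.02092, h_3 = f(L/D)V²/2g = 0.5318 m
Series → Q common, losses add: H = Σh = 3.990 m

H ≈ 3.99 m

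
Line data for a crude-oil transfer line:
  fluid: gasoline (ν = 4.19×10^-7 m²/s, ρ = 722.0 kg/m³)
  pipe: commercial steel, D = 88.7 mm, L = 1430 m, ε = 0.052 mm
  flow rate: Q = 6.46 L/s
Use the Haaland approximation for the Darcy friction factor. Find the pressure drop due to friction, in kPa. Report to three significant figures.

Δp ≈ 120 kPa

V = 4Q/(πD²) = 4·0.00646/(π·0.0887²) = 1.045 m/s
Re = VD/ν = 1.045·0.0887/4.19×10^-7 = 2.21×10^5 → turbulent
ε/D = 0.052/88.7 = 5.86×10^-4
Haaland: f = 0.01893
h_f = f(L/D)V²/(2g) = 0.01893·(1430/0.0887)·1.045²/(2·9.81) = 17.00 m
Δp = ρg·h_f = 722.0·9.81·17.00 = 120.4 kPa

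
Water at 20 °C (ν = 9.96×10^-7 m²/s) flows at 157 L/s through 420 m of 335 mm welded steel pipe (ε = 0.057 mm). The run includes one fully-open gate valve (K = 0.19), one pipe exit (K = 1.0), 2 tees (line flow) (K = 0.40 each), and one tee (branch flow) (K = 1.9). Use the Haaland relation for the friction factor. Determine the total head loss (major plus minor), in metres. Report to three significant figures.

V = 4Q/(πD²) = 1.781 m/s; V²/2g = 0.1617 m
Re = 5.99×10^5, ε/D = 1.70×10^-4 → f = 0.01477 (Haaland)
Major: h_f = f(L/D)·V²/2g = 0.01477·1254·0.1617 = 2.995 m
Minor: ΣK = 3.89; h_m = ΣK·V²/2g = 0.6291 m
Total H_L = 2.995 + 0.6291 = 3.624 m

H_L ≈ 3.62 m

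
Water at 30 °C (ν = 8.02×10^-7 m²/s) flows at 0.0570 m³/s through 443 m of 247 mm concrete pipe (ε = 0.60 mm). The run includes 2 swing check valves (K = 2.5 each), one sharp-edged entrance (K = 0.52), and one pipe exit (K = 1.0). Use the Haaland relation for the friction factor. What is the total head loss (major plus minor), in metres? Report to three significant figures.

H_L ≈ 3.72 m

V = 4Q/(πD²) = 1.190 m/s; V²/2g = 0.07212 m
Re = 3.66×10^5, ε/D = 0.00243 → f = 0.02511 (Haaland)
Major: h_f = f(L/D)·V²/2g = 0.02511·1794·0.07212 = 3.248 m
Minor: ΣK = 6.52; h_m = ΣK·V²/2g = 0.4703 m
Total H_L = 3.248 + 0.4703 = 3.719 m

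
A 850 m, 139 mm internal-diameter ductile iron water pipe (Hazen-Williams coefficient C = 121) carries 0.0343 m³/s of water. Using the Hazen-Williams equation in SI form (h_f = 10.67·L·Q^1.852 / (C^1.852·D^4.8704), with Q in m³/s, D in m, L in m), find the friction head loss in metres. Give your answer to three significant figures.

h_f = 10.67·850·0.0343^1.852 / (121^1.852·0.139^4.8704) = 36.43 m

h_f ≈ 36.4 m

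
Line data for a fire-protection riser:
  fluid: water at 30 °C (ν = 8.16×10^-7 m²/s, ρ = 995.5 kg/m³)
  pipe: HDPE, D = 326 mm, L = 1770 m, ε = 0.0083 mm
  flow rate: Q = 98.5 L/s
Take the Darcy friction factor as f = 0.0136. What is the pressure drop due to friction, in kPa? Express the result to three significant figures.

V = 4Q/(πD²) = 4·0.0985/(π·0.326²) = 1.180 m/s
h_f = f(L/D)V²/(2g) = 0.01360·(1770/0.326)·1.180²/(2·9.81) = 5.241 m
Δp = ρg·h_f = 995.5·9.81·5.241 = 51.18 kPa

Δp ≈ 51.2 kPa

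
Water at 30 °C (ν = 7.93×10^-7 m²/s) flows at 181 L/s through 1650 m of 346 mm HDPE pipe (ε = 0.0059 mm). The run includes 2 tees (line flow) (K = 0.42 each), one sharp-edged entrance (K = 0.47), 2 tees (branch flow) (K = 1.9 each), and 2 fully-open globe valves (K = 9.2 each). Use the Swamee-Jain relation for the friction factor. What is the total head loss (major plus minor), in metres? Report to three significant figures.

V = 4Q/(πD²) = 1.925 m/s; V²/2g = 0.1889 m
Re = 8.40×10^5, ε/D = 1.71×10^-5 → f = 0.01232 (Swamee-Jain)
Major: h_f = f(L/D)·V²/2g = 0.01232·4769·0.1889 = 11.10 m
Minor: ΣK = 23.5; h_m = ΣK·V²/2g = 4.440 m
Total H_L = 11.10 + 4.440 = 15.54 m

H_L ≈ 15.5 m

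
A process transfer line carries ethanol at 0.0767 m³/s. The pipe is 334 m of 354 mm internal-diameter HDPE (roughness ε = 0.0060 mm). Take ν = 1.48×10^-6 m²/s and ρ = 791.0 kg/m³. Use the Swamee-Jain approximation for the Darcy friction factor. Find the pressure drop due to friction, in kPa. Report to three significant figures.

Δp ≈ 3.60 kPa

V = 4Q/(πD²) = 4·0.0767/(π·0.354²) = 0.7793 m/s
Re = VD/ν = 0.7793·0.354/1.48×10^-6 = 1.86×10^5 → turbulent
ε/D = 0.0060/354 = 1.69×10^-5
Swamee-Jain: f = 0.01590
h_f = f(L/D)V²/(2g) = 0.01590·(334/0.354)·0.7793²/(2·9.81) = 0.4642 m
Δp = ρg·h_f = 791.0·9.81·0.4642 = 3.602 kPa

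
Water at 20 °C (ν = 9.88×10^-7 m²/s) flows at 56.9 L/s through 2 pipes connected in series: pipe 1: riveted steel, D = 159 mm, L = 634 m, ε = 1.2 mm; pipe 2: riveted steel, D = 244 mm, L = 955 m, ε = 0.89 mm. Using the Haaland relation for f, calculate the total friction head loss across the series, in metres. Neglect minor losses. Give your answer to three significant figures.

H ≈ 66.3 m

Pipe 1: V = 2.866 m/s, Re = 4.61×10^5, ε/D = 0.00755, f = 0.03475, h_1 = f(L/D)V²/2g = 58.00 m
Pipe 2: V = 1.217 m/s, Re = 3.01×10^5, ε/D = 0.00365, f = 0.02807, h_2 = f(L/D)V²/2g = 8.293 m
Series → Q common, losses add: H = Σh = 66.29 m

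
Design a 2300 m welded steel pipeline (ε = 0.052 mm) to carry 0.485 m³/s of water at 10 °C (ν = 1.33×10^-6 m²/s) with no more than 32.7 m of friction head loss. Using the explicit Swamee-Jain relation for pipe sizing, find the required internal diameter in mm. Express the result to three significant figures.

Swamee-Jain (Type III): D = 0.66·[ε^1.25·(LQ²/(gh_f))^4.75 + ν·Q^9.4·(L/(gh_f))^5.2]^0.04
LQ²/(gh_f) = 1.687; L/(gh_f) = 7.170
Term 1 = ε^1.25·(…)^4.75 = 5.29×10^-5; Term 2 = ν·Q^9.4·(…)^5.2 = 4.15×10^-5
D = 0.66·(5.29×10^-5 + 4.15×10^-5)^0.04 = 0.4556 m = 456 mm
Check: V = 2.98 m/s, Re = 1.02×10^6, f = 0.01369, h_f = 31.2 m ≈ 32.7 m ✓

D ≈ 456 mm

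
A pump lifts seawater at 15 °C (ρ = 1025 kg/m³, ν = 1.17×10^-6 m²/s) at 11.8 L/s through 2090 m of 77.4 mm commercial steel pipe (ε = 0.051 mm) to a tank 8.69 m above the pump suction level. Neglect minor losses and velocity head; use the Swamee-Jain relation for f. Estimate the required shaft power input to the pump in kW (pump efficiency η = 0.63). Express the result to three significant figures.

P_shaft ≈ 34.3 kW

V = 4Q/(πD²) = 2.508 m/s; Re = 1.66×10^5; ε/D = 6.59×10^-4; f = 0.02003
h_f = f(L/D)V²/2g = 173.4 m
Total head H = z + h_f = 8.69 + 173.4 = 182.1 m
P_hyd = ρgQH = 1025·9.81·0.0118·182.1 = 21.60 kW
P_shaft = P_hyd/η = 21.60/0.63 = 34.29 kW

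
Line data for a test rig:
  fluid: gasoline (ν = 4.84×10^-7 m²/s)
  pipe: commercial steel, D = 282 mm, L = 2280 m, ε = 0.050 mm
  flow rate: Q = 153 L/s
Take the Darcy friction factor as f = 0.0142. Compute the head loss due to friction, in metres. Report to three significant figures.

V = 4Q/(πD²) = 4·0.153/(π·0.282²) = 2.450 m/s
h_f = f(L/D)V²/(2g) = 0.01420·(2280/0.282)·2.450²/(2·9.81) = 35.11 m

h_f ≈ 35.1 m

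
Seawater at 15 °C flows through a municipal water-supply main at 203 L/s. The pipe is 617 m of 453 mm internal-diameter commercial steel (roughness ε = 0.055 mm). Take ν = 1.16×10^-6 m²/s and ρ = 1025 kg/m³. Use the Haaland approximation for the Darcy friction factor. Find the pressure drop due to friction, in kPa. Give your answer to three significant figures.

Δp ≈ 16.1 kPa

V = 4Q/(πD²) = 4·0.203/(π·0.453²) = 1.260 m/s
Re = VD/ν = 1.260·0.453/1.16×10^-6 = 4.92×10^5 → turbulent
ε/D = 0.055/453 = 1.21×10^-4
Haaland: f = 0.01453
h_f = f(L/D)V²/(2g) = 0.01453·(617/0.453)·1.260²/(2·9.81) = 1.600 m
Δp = ρg·h_f = 1025·9.81·1.600 = 16.09 kPa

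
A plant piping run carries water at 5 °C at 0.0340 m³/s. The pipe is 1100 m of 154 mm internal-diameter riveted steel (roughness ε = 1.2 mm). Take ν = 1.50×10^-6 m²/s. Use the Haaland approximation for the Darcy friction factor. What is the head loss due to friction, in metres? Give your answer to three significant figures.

V = 4Q/(πD²) = 4·0.0340/(π·0.154²) = 1.825 m/s
Re = VD/ν = 1.825·0.154/1.50×10^-6 = 1.87×10^5 → turbulent
ε/D = 1.2/154 = 0.00779
Haaland: f = 0.03532
h_f = f(L/D)V²/(2g) = 0.03532·(1100/0.154)·1.825²/(2·9.81) = 42.84 m

h_f ≈ 42.8 m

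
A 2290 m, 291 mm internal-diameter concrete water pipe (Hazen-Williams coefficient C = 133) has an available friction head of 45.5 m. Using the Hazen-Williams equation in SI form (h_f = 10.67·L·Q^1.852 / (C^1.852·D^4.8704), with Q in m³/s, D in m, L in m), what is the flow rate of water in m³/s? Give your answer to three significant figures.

Rearranging: Q = [h_f·C^1.852·D^4.8704 / (10.67·L)]^(1/1.852)
Q = [45.5·133^1.852·0.291^4.8704 / (10.67·2290)]^0.540 = 0.1737 m³/s

Q ≈ 0.174 m³/s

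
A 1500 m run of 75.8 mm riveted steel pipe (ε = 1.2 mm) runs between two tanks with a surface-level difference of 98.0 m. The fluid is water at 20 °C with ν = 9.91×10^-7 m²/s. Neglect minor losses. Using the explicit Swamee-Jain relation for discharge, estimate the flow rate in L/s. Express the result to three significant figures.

Q ≈ 6.64 L/s

Swamee-Jain (Type II): Q = -0.965·√(gD⁵h_f/L)·ln[ε/(3.7D) + √(3.17ν²L/(gD³h_f))]
√(gD⁵h_f/L) = √(9.81·0.0758⁵·98.0/1500) = 0.001266
ε/(3.7D) = 0.00428; √(3.17ν²L/(gD³h_f)) = 1.06×10^-4
Q = -0.965·0.001266·ln(0.004384) = 0.006636 m³/s
Check: V = 1.47 m/s, Re = 1.12×10^5, f = 0.04518, h_f = 98.5 m ≈ 98.0 m ✓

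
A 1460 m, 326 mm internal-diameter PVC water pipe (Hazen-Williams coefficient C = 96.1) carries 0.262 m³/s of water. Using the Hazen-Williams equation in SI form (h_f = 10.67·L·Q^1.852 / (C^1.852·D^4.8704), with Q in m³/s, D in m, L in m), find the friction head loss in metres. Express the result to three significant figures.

h_f ≈ 65.2 m

h_f = 10.67·1460·0.262^1.852 / (96.1^1.852·0.326^4.8704) = 65.17 m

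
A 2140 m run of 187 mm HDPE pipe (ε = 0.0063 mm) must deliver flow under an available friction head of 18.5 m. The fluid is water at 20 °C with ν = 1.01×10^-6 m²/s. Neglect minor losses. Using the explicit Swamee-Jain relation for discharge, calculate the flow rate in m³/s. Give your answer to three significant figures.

Q ≈ 0.0398 m³/s

Swamee-Jain (Type II): Q = -0.965·√(gD⁵h_f/L)·ln[ε/(3.7D) + √(3.17ν²L/(gD³h_f))]
√(gD⁵h_f/L) = √(9.81·0.187⁵·18.5/2140) = 0.004404
ε/(3.7D) = 9.11×10^-6; √(3.17ν²L/(gD³h_f)) = 7.64×10^-5
Q = -0.965·0.004404·ln(8.547×10^-5) = 0.03981 m³/s
Check: V = 1.45 m/s, Re = 2.68×10^5, f = 0.01504, h_f = 18.4 m ≈ 18.5 m ✓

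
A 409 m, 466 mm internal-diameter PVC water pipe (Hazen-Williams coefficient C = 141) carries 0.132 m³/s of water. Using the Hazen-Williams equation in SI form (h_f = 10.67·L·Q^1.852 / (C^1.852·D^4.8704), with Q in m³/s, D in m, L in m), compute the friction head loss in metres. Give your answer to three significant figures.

h_f = 10.67·409·0.132^1.852 / (141^1.852·0.466^4.8704) = 0.4425 m

h_f ≈ 0.443 m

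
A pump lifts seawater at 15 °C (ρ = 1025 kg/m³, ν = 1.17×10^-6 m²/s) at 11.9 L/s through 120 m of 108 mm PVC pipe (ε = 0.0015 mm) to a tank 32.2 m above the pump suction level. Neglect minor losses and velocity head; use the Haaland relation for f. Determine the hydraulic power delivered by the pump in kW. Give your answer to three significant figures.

V = 4Q/(πD²) = 1.299 m/s; Re = 1.20×10^5; ε/D = 1.39×10^-5; f = 0.01723
h_f = f(L/D)V²/2g = 1.646 m
Total head H = z + h_f = 32.2 + 1.646 = 33.85 m
P_hyd = ρgQH = 1025·9.81·0.0119·33.85 = 4.050 kW

P_hyd ≈ 4.05 kW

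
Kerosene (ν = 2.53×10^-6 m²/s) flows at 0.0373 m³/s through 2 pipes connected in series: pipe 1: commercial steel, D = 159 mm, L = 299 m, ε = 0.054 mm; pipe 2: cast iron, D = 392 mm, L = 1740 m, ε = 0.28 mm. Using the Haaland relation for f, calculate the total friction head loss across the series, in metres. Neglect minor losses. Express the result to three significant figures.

H ≈ 6.90 m

Pipe 1: V = 1.879 m/s, Re = 1.18×10^5, ε/D = 3.40×10^-4, f = 0.01892, h_1 = f(L/D)V²/2g = 6.400 m
Pipe 2: V = 0.3091 m/s, Re = 4.79×10^4, ε/D = 7.14×10^-4, f = 0.02306, h_2 = f(L/D)V²/2g = 0.4983 m
Series → Q common, losses add: H = Σh = 6.898 m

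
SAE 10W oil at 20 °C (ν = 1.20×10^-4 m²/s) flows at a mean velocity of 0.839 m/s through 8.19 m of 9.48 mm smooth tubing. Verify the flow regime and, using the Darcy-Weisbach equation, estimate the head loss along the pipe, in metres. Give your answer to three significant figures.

Re = VD/ν = 0.839·0.009480/1.20×10^-4 = 66.3 → laminar (Re < 2300)
f = 64/Re = 0.9656
h_f = f(L/D)V²/(2g) = 0.9656·(8.19/0.009480)·0.839²/(2·9.81) = 29.93 m

h_f ≈ 29.9 m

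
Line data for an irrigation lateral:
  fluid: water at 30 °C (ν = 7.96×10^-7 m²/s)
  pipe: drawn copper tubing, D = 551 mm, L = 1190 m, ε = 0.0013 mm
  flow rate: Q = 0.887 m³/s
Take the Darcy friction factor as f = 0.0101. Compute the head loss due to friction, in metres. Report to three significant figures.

V = 4Q/(πD²) = 4·0.887/(π·0.551²) = 3.720 m/s
h_f = f(L/D)V²/(2g) = 0.01010·(1190/0.551)·3.720²/(2·9.81) = 15.38 m

h_f ≈ 15.4 m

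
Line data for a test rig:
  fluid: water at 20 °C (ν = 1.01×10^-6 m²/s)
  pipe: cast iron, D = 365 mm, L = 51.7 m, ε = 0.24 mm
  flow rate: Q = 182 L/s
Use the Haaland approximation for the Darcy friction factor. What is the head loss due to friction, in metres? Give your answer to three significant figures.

h_f ≈ 0.401 m

V = 4Q/(πD²) = 4·0.182/(π·0.365²) = 1.739 m/s
Re = VD/ν = 1.739·0.365/1.01×10^-6 = 6.29×10^5 → turbulent
ε/D = 0.24/365 = 6.58×10^-4
Haaland: f = 0.01837
h_f = f(L/D)V²/(2g) = 0.01837·(51.7/0.365)·1.739²/(2·9.81) = 0.4013 m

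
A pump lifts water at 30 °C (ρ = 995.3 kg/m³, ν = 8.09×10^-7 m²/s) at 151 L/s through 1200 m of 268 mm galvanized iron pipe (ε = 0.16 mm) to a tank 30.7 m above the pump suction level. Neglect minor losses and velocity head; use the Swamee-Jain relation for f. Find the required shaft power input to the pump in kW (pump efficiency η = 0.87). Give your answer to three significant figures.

P_shaft ≈ 102 kW

V = 4Q/(πD²) = 2.677 m/s; Re = 8.87×10^5; ε/D = 5.97×10^-4; f = 0.01798
h_f = f(L/D)V²/2g = 29.41 m
Total head H = z + h_f = 30.7 + 29.41 = 60.11 m
P_hyd = ρgQH = 995.3·9.81·0.151·60.11 = 88.62 kW
P_shaft = P_hyd/η = 88.62/0.87 = 101.9 kW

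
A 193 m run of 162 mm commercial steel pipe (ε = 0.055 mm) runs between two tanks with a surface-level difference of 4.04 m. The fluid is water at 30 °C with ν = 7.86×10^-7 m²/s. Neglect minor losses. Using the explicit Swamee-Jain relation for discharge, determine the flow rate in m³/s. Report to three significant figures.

Swamee-Jain (Type II): Q = -0.965·√(gD⁵h_f/L)·ln[ε/(3.7D) + √(3.17ν²L/(gD³h_f))]
√(gD⁵h_f/L) = √(9.81·0.162⁵·4.04/193) = 0.004787
ε/(3.7D) = 9.18×10^-5; √(3.17ν²L/(gD³h_f)) = 4.74×10^-5
Q = -0.965·0.004787·ln(1.391×10^-4) = 0.04102 m³/s
Check: V = 1.99 m/s, Re = 4.10×10^5, f = 0.01691, h_f = 4.07 m ≈ 4.04 m ✓

Q ≈ 0.0410 m³/s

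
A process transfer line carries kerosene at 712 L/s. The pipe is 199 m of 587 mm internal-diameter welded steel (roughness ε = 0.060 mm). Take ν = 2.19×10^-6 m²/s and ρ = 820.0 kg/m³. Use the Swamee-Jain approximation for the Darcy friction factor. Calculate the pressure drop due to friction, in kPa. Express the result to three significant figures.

Δp ≈ 13.4 kPa

V = 4Q/(πD²) = 4·0.712/(π·0.587²) = 2.631 m/s
Re = VD/ν = 2.631·0.587/2.19×10^-6 = 7.05×10^5 → turbulent
ε/D = 0.060/587 = 1.02×10^-4
Swamee-Jain: f = 0.01397
h_f = f(L/D)V²/(2g) = 0.01397·(199/0.587)·2.631²/(2·9.81) = 1.671 m
Δp = ρg·h_f = 820.0·9.81·1.671 = 13.44 kPa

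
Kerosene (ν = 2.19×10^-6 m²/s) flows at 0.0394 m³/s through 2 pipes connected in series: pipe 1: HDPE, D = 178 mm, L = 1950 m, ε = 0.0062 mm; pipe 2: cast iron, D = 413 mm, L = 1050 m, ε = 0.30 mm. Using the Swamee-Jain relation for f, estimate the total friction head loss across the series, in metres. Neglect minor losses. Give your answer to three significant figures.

Pipe 1: V = 1.583 m/s, Re = 1.29×10^5, ε/D = 3.48×10^-5, f = 0.01720, h_1 = f(L/D)V²/2g = 24.08 m
Pipe 2: V = 0.2941 m/s, Re = 5.55×10^4, ε/D = 7.26×10^-4, f = 0.02300, h_2 = f(L/D)V²/2g = 0.2578 m
Series → Q common, losses add: H = Σh = 24.34 m

H ≈ 24.3 m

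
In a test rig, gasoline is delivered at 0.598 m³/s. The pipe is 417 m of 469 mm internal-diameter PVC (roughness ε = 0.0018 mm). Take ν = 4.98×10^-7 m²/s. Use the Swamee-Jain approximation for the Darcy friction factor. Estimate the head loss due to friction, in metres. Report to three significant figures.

V = 4Q/(πD²) = 4·0.598/(π·0.469²) = 3.462 m/s
Re = VD/ν = 3.462·0.469/4.98×10^-7 = 3.26×10^6 → turbulent
ε/D = 0.0018/469 = 3.84×10^-6
Swamee-Jain: f = 0.009806
h_f = f(L/D)V²/(2g) = 0.009806·(417/0.469)·3.462²/(2·9.81) = 5.324 m

h_f ≈ 5.32 m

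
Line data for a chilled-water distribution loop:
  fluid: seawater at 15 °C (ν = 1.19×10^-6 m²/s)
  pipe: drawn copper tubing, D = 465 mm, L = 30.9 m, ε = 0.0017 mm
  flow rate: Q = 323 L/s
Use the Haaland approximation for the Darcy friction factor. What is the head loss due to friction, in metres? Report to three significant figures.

h_f ≈ 0.150 m

V = 4Q/(πD²) = 4·0.323/(π·0.465²) = 1.902 m/s
Re = VD/ν = 1.902·0.465/1.19×10^-6 = 7.43×10^5 → turbulent
ε/D = 0.0017/465 = 3.66×10^-6
Haaland: f = 0.01224
h_f = f(L/D)V²/(2g) = 0.01224·(30.9/0.465)·1.902²/(2·9.81) = 0.1499 m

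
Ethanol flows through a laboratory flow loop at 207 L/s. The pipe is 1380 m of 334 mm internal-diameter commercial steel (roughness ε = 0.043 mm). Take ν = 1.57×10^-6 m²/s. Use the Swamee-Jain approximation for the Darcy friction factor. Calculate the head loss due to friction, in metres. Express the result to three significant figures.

V = 4Q/(πD²) = 4·0.207/(π·0.334²) = 2.363 m/s
Re = VD/ν = 2.363·0.334/1.57×10^-6 = 5.03×10^5 → turbulent
ε/D = 0.043/334 = 1.29×10^-4
Swamee-Jain: f = 0.01478
h_f = f(L/D)V²/(2g) = 0.01478·(1380/0.334)·2.363²/(2·9.81) = 17.38 m

h_f ≈ 17.4 m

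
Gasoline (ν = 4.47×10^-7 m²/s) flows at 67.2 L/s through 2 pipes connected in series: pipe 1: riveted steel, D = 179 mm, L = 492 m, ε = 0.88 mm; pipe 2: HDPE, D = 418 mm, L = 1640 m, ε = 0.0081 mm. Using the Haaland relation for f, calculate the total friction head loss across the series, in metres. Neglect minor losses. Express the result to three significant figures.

Pipe 1: V = 2.670 m/s, Re = 1.07×10^6, ε/D = 0.00492, f = 0.03036, h_1 = f(L/D)V²/2g = 30.33 m
Pipe 2: V = 0.4897 m/s, Re = 4.58×10^5, ε/D = 1.94×10^-5, f = 0.01349, h_2 = f(L/D)V²/2g = 0.6467 m
Series → Q common, losses add: H = Σh = 30.97 m

H ≈ 31.0 m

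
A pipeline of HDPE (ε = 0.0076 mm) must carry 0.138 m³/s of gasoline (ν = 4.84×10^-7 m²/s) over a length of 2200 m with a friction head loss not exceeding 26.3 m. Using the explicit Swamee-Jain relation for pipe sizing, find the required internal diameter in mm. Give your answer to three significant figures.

D ≈ 276 mm

Swamee-Jain (Type III): D = 0.66·[ε^1.25·(LQ²/(gh_f))^4.75 + ν·Q^9.4·(L/(gh_f))^5.2]^0.04
LQ²/(gh_f) = 0.1624; L/(gh_f) = 8.527
Term 1 = ε^1.25·(…)^4.75 = 7.10×10^-11; Term 2 = ν·Q^9.4·(…)^5.2 = 2.75×10^-10
D = 0.66·(7.10×10^-11 + 2.75×10^-10)^0.04 = 0.2761 m = 276 mm
Check: V = 2.30 m/s, Re = 1.31×10^6, f = 0.01183, h_f = 25.5 m ≈ 26.3 m ✓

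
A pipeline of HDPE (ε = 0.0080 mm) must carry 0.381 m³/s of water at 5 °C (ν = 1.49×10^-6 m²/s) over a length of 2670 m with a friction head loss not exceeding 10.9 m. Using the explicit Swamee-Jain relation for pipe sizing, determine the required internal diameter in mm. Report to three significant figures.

D ≈ 526 mm

Swamee-Jain (Type III): D = 0.66·[ε^1.25·(LQ²/(gh_f))^4.75 + ν·Q^9.4·(L/(gh_f))^5.2]^0.04
LQ²/(gh_f) = 3.625; L/(gh_f) = 24.97
Term 1 = ε^1.25·(…)^4.75 = 1.93×10^-4; Term 2 = ν·Q^9.4·(…)^5.2 = 0.00317
D = 0.66·(1.93×10^-4 + 0.00317)^0.04 = 0.5255 m = 526 mm
Check: V = 1.76 m/s, Re = 6.20×10^5, f = 0.01288, h_f = 10.3 m ≈ 10.9 m ✓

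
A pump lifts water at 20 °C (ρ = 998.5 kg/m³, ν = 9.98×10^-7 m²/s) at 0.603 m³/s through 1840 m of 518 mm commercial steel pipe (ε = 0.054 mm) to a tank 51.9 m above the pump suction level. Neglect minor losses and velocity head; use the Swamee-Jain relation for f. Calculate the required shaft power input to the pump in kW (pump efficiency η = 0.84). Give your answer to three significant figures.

P_shaft ≈ 502 kW

V = 4Q/(πD²) = 2.861 m/s; Re = 1.49×10^6; ε/D = 1.04×10^-4; f = 0.01318
h_f = f(L/D)V²/2g = 19.54 m
Total head H = z + h_f = 51.9 + 19.54 = 71.44 m
P_hyd = ρgQH = 998.5·9.81·0.603·71.44 = 422.0 kW
P_shaft = P_hyd/η = 422.0/0.84 = 502.3 kW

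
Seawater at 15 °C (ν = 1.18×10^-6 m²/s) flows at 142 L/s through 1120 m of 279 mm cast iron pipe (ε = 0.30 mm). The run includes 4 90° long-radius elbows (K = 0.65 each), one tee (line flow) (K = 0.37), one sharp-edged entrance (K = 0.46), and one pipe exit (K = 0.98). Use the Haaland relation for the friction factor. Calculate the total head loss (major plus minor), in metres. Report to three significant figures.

H_L ≈ 23.8 m

V = 4Q/(πD²) = 2.323 m/s; V²/2g = 0.2750 m
Re = 5.49×10^5, ε/D = 0.00108 → f = 0.02048 (Haaland)
Major: h_f = f(L/D)·V²/2g = 0.02048·4014·0.2750 = 22.61 m
Minor: ΣK = 4.41; h_m = ΣK·V²/2g = 1.213 m
Total H_L = 22.61 + 1.213 = 23.82 m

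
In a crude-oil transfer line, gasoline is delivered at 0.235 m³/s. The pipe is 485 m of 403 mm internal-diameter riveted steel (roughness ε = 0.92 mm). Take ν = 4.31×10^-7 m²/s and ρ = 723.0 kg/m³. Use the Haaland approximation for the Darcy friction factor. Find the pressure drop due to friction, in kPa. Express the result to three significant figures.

V = 4Q/(πD²) = 4·0.235/(π·0.403²) = 1.842 m/s
Re = VD/ν = 1.842·0.403/4.31×10^-7 = 1.72×10^6 → turbulent
ε/D = 0.92/403 = 0.00228
Haaland: f = 0.02440
h_f = f(L/D)V²/(2g) = 0.02440·(485/0.403)·1.842²/(2·9.81) = 5.080 m
Δp = ρg·h_f = 723.0·9.81·5.080 = 36.03 kPa

Δp ≈ 36.0 kPa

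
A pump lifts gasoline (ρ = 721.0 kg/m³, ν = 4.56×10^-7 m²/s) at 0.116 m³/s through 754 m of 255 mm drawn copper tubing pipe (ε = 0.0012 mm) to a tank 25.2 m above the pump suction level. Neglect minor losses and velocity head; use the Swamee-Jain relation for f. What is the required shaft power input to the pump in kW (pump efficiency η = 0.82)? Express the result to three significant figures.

P_shaft ≈ 34.0 kW

V = 4Q/(πD²) = 2.271 m/s; Re = 1.27×10^6; ε/D = 4.71×10^-6; f = 0.01129
h_f = f(L/D)V²/2g = 8.779 m
Total head H = z + h_f = 25.2 + 8.779 = 33.98 m
P_hyd = ρgQH = 721.0·9.81·0.116·33.98 = 27.88 kW
P_shaft = P_hyd/η = 27.88/0.82 = 34.00 kW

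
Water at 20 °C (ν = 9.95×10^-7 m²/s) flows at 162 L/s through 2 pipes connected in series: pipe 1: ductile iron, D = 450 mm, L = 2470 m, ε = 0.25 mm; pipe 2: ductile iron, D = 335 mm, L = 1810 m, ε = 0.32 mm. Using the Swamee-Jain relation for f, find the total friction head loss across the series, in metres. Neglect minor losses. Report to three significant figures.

Pipe 1: V = 1.019 m/s, Re = 4.61×10^5, ε/D = 5.56×10^-4, f = 0.01819, h_1 = f(L/D)V²/2g = 5.279 m
Pipe 2: V = 1.838 m/s, Re = 6.19×10^5, ε/D = 9.55×10^-4, f = 0.02003, h_2 = f(L/D)V²/2g = 18.64 m
Series → Q common, losses add: H = Σh = 23.92 m

H ≈ 23.9 m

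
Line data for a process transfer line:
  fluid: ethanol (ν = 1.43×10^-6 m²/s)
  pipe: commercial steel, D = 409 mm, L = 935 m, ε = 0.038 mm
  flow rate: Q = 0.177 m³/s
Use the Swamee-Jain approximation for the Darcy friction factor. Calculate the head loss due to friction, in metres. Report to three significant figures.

h_f ≈ 3.14 m

V = 4Q/(πD²) = 4·0.177/(π·0.409²) = 1.347 m/s
Re = VD/ν = 1.347·0.409/1.43×10^-6 = 3.85×10^5 → turbulent
ε/D = 0.038/409 = 9.29×10^-5
Swamee-Jain: f = 0.01486
h_f = f(L/D)V²/(2g) = 0.01486·(935/0.409)·1.347²/(2·9.81) = 3.142 m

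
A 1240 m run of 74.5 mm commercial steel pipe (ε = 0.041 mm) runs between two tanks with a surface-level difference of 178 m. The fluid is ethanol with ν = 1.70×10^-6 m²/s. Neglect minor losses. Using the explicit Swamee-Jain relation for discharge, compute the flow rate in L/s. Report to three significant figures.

Q ≈ 14.2 L/s

Swamee-Jain (Type II): Q = -0.965·√(gD⁵h_f/L)·ln[ε/(3.7D) + √(3.17ν²L/(gD³h_f))]
√(gD⁵h_f/L) = √(9.81·0.0745⁵·178/1240) = 0.001798
ε/(3.7D) = 1.49×10^-4; √(3.17ν²L/(gD³h_f)) = 1.25×10^-4
Q = -0.965·0.001798·ln(2.742×10^-4) = 0.01423 m³/s
Check: V = 3.26 m/s, Re = 1.43×10^5, f = 0.01981, h_f = 179 m ≈ 178 m ✓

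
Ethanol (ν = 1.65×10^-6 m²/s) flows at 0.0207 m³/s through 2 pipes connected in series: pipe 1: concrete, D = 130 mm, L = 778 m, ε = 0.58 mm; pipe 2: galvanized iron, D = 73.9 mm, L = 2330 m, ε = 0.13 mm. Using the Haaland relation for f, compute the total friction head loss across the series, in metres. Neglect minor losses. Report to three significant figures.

Pipe 1: V = 1.560 m/s, Re = 1.23×10^5, ε/D = 0.00446, f = 0.03015, h_1 = f(L/D)V²/2g = 22.37 m
Pipe 2: V = 4.826 m/s, Re = 2.16×10^5, ε/D = 0.00176, f = 0.02348, h_2 = f(L/D)V²/2g = 878.8 m
Series → Q common, losses add: H = Σh = 901.2 m

H ≈ 901 m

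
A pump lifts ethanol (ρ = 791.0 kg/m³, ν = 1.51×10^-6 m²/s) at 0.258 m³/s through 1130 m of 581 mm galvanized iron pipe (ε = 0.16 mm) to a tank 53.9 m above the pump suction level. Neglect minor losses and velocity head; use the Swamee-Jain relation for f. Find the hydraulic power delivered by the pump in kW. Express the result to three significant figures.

P_hyd ≈ 111 kW

V = 4Q/(πD²) = 0.9731 m/s; Re = 3.74×10^5; ε/D = 2.75×10^-4; f = 0.01655
h_f = f(L/D)V²/2g = 1.553 m
Total head H = z + h_f = 53.9 + 1.553 = 55.45 m
P_hyd = ρgQH = 791.0·9.81·0.258·55.45 = 111.0 kW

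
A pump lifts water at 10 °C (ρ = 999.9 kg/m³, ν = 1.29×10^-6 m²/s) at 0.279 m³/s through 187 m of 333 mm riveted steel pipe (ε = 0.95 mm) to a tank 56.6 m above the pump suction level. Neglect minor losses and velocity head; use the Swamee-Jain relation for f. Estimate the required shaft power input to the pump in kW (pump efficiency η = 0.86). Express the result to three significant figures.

P_shaft ≈ 204 kW

V = 4Q/(πD²) = 3.204 m/s; Re = 8.27×10^5; ε/D = 0.00285; f = 0.02605
h_f = f(L/D)V²/2g = 7.652 m
Total head H = z + h_f = 56.6 + 7.652 = 64.25 m
P_hyd = ρgQH = 999.9·9.81·0.279·64.25 = 175.8 kW
P_shaft = P_hyd/η = 175.8/0.86 = 204.5 kW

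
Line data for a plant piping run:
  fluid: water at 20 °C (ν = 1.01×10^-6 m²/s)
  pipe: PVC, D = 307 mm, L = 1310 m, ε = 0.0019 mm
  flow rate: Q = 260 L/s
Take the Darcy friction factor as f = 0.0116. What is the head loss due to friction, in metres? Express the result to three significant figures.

h_f ≈ 31.1 m

V = 4Q/(πD²) = 4·0.260/(π·0.307²) = 3.512 m/s
h_f = f(L/D)V²/(2g) = 0.01160·(1310/0.307)·3.512²/(2·9.81) = 31.12 m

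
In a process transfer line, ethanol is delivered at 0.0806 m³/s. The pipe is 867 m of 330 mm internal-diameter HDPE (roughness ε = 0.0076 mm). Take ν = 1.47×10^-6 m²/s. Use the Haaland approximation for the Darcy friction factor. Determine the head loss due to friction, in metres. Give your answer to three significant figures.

h_f ≈ 1.84 m

V = 4Q/(πD²) = 4·0.0806/(π·0.330²) = 0.9424 m/s
Re = VD/ν = 0.9424·0.330/1.47×10^-6 = 2.12×10^5 → turbulent
ε/D = 0.0076/330 = 2.30×10^-5
Haaland: f = 0.01548
h_f = f(L/D)V²/(2g) = 0.01548·(867/0.330)·0.9424²/(2·9.81) = 1.841 m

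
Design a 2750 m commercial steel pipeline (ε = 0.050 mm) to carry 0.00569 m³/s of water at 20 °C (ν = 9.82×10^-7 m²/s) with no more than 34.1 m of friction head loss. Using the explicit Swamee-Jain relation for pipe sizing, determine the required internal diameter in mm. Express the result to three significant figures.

Swamee-Jain (Type III): D = 0.66·[ε^1.25·(LQ²/(gh_f))^4.75 + ν·Q^9.4·(L/(gh_f))^5.2]^0.04
LQ²/(gh_f) = 2.662×10^-4; L/(gh_f) = 8.221
Term 1 = ε^1.25·(…)^4.75 = 4.40×10^-23; Term 2 = ν·Q^9.4·(…)^5.2 = 4.44×10^-23
D = 0.66·(4.40×10^-23 + 4.44×10^-23)^0.04 = 0.08658 m = 86.6 mm
Check: V = 0.967 m/s, Re = 8.52×10^4, f = 0.02116, h_f = 32.0 m ≈ 34.1 m ✓

D ≈ 86.6 mm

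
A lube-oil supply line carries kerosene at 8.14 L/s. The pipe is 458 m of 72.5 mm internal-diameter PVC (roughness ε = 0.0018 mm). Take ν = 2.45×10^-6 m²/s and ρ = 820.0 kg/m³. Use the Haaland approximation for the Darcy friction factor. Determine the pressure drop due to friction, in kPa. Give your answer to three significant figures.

V = 4Q/(πD²) = 4·0.00814/(π·0.0725²) = 1.972 m/s
Re = VD/ν = 1.972·0.0725/2.45×10^-6 = 5.83×10^4 → turbulent
ε/D = 0.0018/72.5 = 2.48×10^-5
Haaland: f = 0.02008
h_f = f(L/D)V²/(2g) = 0.02008·(458/0.0725)·1.972²/(2·9.81) = 25.14 m
Δp = ρg·h_f = 820.0·9.81·25.14 = 202.2 kPa

Δp ≈ 202 kPa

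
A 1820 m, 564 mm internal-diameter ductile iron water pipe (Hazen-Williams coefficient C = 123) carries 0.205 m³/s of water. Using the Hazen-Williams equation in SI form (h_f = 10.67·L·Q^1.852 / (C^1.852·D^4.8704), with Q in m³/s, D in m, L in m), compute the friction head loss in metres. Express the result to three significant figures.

h_f ≈ 2.26 m

h_f = 10.67·1820·0.205^1.852 / (123^1.852·0.564^4.8704) = 2.262 m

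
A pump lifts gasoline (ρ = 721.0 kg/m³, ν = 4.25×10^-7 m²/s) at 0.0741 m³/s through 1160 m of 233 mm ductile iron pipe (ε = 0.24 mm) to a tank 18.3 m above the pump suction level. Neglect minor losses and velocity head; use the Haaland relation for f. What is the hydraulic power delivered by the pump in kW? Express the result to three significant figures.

V = 4Q/(πD²) = 1.738 m/s; Re = 9.53×10^5; ε/D = 0.00103; f = 0.02009
h_f = f(L/D)V²/2g = 15.40 m
Total head H = z + h_f = 18.3 + 15.40 = 33.70 m
P_hyd = ρgQH = 721.0·9.81·0.0741·33.70 = 17.66 kW

P_hyd ≈ 17.7 kW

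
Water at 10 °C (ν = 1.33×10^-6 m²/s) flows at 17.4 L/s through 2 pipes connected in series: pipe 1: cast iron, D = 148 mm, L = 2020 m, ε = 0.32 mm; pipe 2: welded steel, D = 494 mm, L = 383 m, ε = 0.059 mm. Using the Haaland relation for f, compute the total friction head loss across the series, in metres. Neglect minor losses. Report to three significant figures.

H ≈ 18.0 m

Pipe 1: V = 1.011 m/s, Re = 1.13×10^5, ε/D = 0.00216, f = 0.02525, h_1 = f(L/D)V²/2g = 17.97 m
Pipe 2: V = 0.09078 m/s, Re = 3.37×10^4, ε/D = 1.19×10^-4, f = 0.02295, h_2 = f(L/D)V²/2g = 0.007473 m
Series → Q common, losses add: H = Σh = 17.98 m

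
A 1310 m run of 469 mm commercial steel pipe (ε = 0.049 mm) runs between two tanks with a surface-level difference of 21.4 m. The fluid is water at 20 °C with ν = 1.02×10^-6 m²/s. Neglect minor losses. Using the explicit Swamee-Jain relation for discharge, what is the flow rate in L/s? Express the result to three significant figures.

Q ≈ 586 L/s

Swamee-Jain (Type II): Q = -0.965·√(gD⁵h_f/L)·ln[ε/(3.7D) + √(3.17ν²L/(gD³h_f))]
√(gD⁵h_f/L) = √(9.81·0.469⁵·21.4/1310) = 0.06030
ε/(3.7D) = 2.82×10^-5; √(3.17ν²L/(gD³h_f)) = 1.41×10^-5
Q = -0.965·0.06030·ln(4.236×10^-5) = 0.5860 m³/s
Check: V = 3.39 m/s, Re = 1.56×10^6, f = 0.01315, h_f = 21.5 m ≈ 21.4 m ✓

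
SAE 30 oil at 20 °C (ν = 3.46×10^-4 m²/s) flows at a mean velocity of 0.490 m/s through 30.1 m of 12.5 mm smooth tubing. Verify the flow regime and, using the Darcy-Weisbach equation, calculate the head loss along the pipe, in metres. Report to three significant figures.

h_f ≈ 107 m

Re = VD/ν = 0.490·0.01250/3.46×10^-4 = 17.7 → laminar (Re < 2300)
f = 64/Re = 3.615
h_f = f(L/D)V²/(2g) = 3.615·(30.1/0.01250)·0.490²/(2·9.81) = 106.5 m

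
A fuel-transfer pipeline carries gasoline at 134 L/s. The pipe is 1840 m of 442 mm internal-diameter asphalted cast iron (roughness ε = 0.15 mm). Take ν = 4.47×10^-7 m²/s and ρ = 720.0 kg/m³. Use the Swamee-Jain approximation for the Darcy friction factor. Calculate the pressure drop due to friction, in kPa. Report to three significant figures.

V = 4Q/(πD²) = 4·0.134/(π·0.442²) = 0.8733 m/s
Re = VD/ν = 0.8733·0.442/4.47×10^-7 = 8.64×10^5 → turbulent
ε/D = 0.15/442 = 3.39×10^-4
Swamee-Jain: f = 0.01620
h_f = f(L/D)V²/(2g) = 0.01620·(1840/0.442)·0.8733²/(2·9.81) = 2.621 m
Δp = ρg·h_f = 720.0·9.81·2.621 = 18.51 kPa

Δp ≈ 18.5 kPa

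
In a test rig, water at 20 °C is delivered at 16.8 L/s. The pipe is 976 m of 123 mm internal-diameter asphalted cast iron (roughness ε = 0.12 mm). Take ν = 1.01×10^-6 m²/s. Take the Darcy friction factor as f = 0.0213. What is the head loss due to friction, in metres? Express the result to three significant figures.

V = 4Q/(πD²) = 4·0.0168/(π·0.123²) = 1.414 m/s
h_f = f(L/D)V²/(2g) = 0.02130·(976/0.123)·1.414²/(2·9.81) = 17.22 m

h_f ≈ 17.2 m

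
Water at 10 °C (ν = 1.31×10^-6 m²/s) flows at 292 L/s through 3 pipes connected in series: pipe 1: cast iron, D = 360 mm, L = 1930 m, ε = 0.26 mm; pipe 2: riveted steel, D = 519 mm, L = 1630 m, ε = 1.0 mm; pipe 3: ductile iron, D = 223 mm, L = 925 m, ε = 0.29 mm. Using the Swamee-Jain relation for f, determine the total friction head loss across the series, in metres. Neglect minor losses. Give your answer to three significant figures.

Pipe 1: V = 2.869 m/s, Re = 7.88×10^5, ε/D = 7.22×10^-4, f = 0.01876, h_1 = f(L/D)V²/2g = 42.18 m
Pipe 2: V = 1.380 m/s, Re = 5.47×10^5, ε/D = 0.00193, f = 0.02364, h_2 = f(L/D)V²/2g = 7.210 m
Pipe 3: V = 7.476 m/s, Re = 1.27×10^6, ε/D = 0.00130, f = 0.02123, h_3 = f(L/D)V²/2g = 250.8 m
Series → Q common, losses add: H = Σh = 300.2 m

H ≈ 300 m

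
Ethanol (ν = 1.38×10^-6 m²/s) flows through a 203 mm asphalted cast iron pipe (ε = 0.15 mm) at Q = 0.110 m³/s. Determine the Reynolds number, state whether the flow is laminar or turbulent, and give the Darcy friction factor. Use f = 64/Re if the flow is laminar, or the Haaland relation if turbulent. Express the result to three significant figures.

Re ≈ 5.00×10^5; turbulent; f ≈ 0.0189

V = 4Q/(πD²) = 3.399 m/s
Re = VD/ν = 3.399·0.203/1.38×10^-6 = 5.00×10^5
Re > 4000 → turbulent; ε/D = 7.39×10^-4
Haaland: f = 0.01895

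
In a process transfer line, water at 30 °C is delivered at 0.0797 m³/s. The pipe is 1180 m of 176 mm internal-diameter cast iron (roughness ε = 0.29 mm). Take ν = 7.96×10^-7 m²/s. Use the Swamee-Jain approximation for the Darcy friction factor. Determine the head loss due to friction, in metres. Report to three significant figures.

V = 4Q/(πD²) = 4·0.0797/(π·0.176²) = 3.276 m/s
Re = VD/ν = 3.276·0.176/7.96×10^-7 = 7.24×10^5 → turbulent
ε/D = 0.29/176 = 0.00165
Swamee-Jain: f = 0.02265
h_f = f(L/D)V²/(2g) = 0.02265·(1180/0.176)·3.276²/(2·9.81) = 83.05 m

h_f ≈ 83.1 m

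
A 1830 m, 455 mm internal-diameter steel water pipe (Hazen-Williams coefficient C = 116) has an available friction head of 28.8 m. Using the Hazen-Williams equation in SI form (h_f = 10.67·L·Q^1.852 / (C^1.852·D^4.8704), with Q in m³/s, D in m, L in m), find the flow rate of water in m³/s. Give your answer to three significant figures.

Q ≈ 0.433 m³/s

Rearranging: Q = [h_f·C^1.852·D^4.8704 / (10.67·L)]^(1/1.852)
Q = [28.8·116^1.852·0.455^4.8704 / (10.67·1830)]^0.540 = 0.4329 m³/s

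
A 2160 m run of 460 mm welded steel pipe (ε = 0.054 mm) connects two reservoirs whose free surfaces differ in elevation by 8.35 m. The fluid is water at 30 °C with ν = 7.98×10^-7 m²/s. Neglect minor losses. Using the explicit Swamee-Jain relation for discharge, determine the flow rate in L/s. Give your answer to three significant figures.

Q ≈ 264 L/s

Swamee-Jain (Type II): Q = -0.965·√(gD⁵h_f/L)·ln[ε/(3.7D) + √(3.17ν²L/(gD³h_f))]
√(gD⁵h_f/L) = √(9.81·0.460⁵·8.35/2160) = 0.02795
ε/(3.7D) = 3.17×10^-5; √(3.17ν²L/(gD³h_f)) = 2.34×10^-5
Q = -0.965·0.02795·ln(5.511×10^-5) = 0.2645 m³/s
Check: V = 1.59 m/s, Re = 9.17×10^5, f = 0.01385, h_f = 8.39 m ≈ 8.35 m ✓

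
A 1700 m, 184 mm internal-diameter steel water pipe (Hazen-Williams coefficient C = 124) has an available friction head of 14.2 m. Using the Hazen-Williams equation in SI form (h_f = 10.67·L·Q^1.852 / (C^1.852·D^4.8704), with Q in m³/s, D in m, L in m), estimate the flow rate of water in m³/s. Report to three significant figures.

Rearranging: Q = [h_f·C^1.852·D^4.8704 / (10.67·L)]^(1/1.852)
Q = [14.2·124^1.852·0.184^4.8704 / (10.67·1700)]^0.540 = 0.03039 m³/s

Q ≈ 0.0304 m³/s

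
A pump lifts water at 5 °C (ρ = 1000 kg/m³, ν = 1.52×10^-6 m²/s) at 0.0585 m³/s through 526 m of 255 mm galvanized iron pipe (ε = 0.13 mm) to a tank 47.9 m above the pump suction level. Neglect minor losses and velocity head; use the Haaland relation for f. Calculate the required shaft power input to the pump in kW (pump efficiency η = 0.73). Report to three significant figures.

V = 4Q/(πD²) = 1.145 m/s; Re = 1.92×10^5; ε/D = 5.10×10^-4; f = 0.01875
h_f = f(L/D)V²/2g = 2.587 m
Total head H = z + h_f = 47.9 + 2.587 = 50.49 m
P_hyd = ρgQH = 1000·9.81·0.0585·50.49 = 28.97 kW
P_shaft = P_hyd/η = 28.97/0.73 = 39.69 kW

P_shaft ≈ 39.7 kW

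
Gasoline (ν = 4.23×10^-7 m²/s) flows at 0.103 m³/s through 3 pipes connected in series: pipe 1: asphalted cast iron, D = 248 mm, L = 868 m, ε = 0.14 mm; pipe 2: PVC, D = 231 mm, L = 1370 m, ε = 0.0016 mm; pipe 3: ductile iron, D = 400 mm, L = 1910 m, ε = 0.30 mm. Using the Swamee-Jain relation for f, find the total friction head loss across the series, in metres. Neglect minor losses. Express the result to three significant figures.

Pipe 1: V = 2.132 m/s, Re = 1.25×10^6, ε/D = 5.65×10^-4, f = 0.01762, h_1 = f(L/D)V²/2g = 14.29 m
Pipe 2: V = 2.458 m/s, Re = 1.34×10^6, ε/D = 6.93×10^-6, f = 0.01126, h_2 = f(L/D)V²/2g = 20.56 m
Pipe 3: V = 0.8196 m/s, Re = 7.75×10^5, ε/D = 7.50×10^-4, f = 0.01891, h_3 = f(L/D)V²/2g = 3.093 m
Series → Q common, losses add: H = Σh = 37.94 m

H ≈ 37.9 m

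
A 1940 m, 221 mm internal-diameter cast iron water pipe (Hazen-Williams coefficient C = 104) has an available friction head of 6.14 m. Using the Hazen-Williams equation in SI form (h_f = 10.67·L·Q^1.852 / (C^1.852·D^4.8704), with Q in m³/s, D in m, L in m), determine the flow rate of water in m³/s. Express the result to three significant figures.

Rearranging: Q = [h_f·C^1.852·D^4.8704 / (10.67·L)]^(1/1.852)
Q = [6.14·104^1.852·0.221^4.8704 / (10.67·1940)]^0.540 = 0.02444 m³/s

Q ≈ 0.0244 m³/s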